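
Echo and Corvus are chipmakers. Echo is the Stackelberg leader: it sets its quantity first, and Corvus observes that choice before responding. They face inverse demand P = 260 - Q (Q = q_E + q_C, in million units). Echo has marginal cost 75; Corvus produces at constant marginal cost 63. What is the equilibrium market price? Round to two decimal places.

118.25

Solve by backward induction. Given q_E, the follower Corvus maximises π_C = (260 - q_E - q_C)q_C - 63q_C.
∂π_C/∂q_C = 197 - q_E - 2q_C = 0 gives the reaction function q_C = (197 - q_E)/2.
The leader anticipates this reaction. Substituting into P = 260 - Q gives P = 323/2 - (1/2)q_E, so π_E = (323/2 - (1/2)q_E)q_E - 75q_E.
The leader's first-order condition 173/2 - q_E = 0 yields q_E = 173/2.
Then q_C = (197 - 173/2)/2 = 221/4.
Total output Q = 567/4, so price P = 260 - 567/4 = 473/4.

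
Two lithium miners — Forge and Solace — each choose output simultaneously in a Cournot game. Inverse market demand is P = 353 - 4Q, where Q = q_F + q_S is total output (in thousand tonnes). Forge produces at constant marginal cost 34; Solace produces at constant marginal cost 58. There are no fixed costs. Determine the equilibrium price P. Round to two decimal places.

Forge's profit: π_F = (353 - 4Q)q_F - (34q_F). Setting ∂π_F/∂q_F = 0: 319 - 8q_F - 4(q_S) = 0.
Solace's first-order condition: 295 - 8q_S - 4(q_F) = 0.
Best responses: q_F = (319 - 4q_S)/8, q_S = (295 - 4q_F)/8.
Substituting one into the other gives q_F = 343/12 and q_S = 271/12.
Total output Q = 307/6, so price P = 353 - 4·(307/6) = 445/3.

148.33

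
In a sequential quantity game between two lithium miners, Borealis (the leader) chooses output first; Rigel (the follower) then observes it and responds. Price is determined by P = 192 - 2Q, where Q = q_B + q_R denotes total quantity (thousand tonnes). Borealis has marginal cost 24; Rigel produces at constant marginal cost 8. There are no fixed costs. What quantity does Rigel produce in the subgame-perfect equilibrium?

27

The follower Rigel best-responds to any q_B: π_R = (192 - 2Q)q_R - 8q_R.
Follower FOC: 184 - 2q_B - 4q_R = 0, so q_R(q_B) = (184 - 2q_B)/4.
The leader anticipates this reaction. Substituting into P = 192 - 2Q gives P = 100 - q_B, so π_B = (100 - q_B)q_B - 24q_B.
The leader's first-order condition 76 - 2q_B = 0 yields q_B = 38.
Then q_R = (184 - 2·38)/4 = 27.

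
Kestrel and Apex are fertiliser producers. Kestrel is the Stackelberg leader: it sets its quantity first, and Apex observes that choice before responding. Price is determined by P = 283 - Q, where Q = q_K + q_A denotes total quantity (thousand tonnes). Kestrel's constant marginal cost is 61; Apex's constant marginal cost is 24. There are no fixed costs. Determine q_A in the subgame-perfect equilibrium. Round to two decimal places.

The follower Apex best-responds to any q_K: π_A = (283 - Q)q_A - 24q_A.
∂π_A/∂q_A = 259 - q_K - 2q_A = 0 gives the reaction function q_A = (259 - q_K)/2.
The leader anticipates this reaction. Substituting into P = 283 - Q gives P = 307/2 - (1/2)q_K, so π_K = (307/2 - (1/2)q_K)q_K - 61q_K.
The leader's first-order condition 185/2 - q_K = 0 yields q_K = 185/2.
Then q_A = (259 - 185/2)/2 = 333/4.

83.25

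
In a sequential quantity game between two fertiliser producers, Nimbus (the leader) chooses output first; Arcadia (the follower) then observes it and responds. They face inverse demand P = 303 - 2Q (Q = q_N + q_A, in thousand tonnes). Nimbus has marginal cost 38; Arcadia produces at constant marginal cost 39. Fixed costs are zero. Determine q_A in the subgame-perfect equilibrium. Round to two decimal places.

32.75

Solve by backward induction. Given q_N, the follower Arcadia maximises π_A = (303 - 2q_N - 2q_A)q_A - 39q_A.
∂π_A/∂q_A = 264 - 2q_N - 4q_A = 0 gives the reaction function q_A = (264 - 2q_N)/4.
Nimbus substitutes q_A(q_N) into its own profit: π_N = q_N(303 - 2q_N - (264 - 2q_N)/2) - 38q_N = (171 - q_N)q_N - 38q_N.
Leader FOC: 133 - 2q_N = 0, so q_N = 133/2.
Then q_A = (264 - 2·(133/2))/4 = 131/4.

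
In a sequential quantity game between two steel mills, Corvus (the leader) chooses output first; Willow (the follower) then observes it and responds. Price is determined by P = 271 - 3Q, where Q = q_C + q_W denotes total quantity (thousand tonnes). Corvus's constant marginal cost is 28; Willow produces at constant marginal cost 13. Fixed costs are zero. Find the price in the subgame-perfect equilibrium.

Solve by backward induction. Given q_C, the follower Willow maximises π_W = (271 - 3q_C - 3q_W)q_W - 13q_W.
Setting the follower's marginal profit to zero, 258 - 3q_C - 6q_W = 0, i.e. q_W = (258 - 3q_C)/6.
Corvus substitutes q_W(q_C) into its own profit: π_C = q_C(271 - 3q_C - (258 - 3q_C)/2) - 28q_C = (142 - (3/2)q_C)q_C - 28q_C.
The leader's first-order condition 114 - 3q_C = 0 yields q_C = 38.
Then q_W = (258 - 3·38)/6 = 24.
Total output Q = 62, so price P = 271 - 3·62 = 85.

85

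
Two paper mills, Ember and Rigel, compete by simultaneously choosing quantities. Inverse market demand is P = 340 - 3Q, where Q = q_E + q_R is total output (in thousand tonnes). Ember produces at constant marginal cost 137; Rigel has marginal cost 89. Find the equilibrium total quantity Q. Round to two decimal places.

Ember's profit: π_E = (340 - 3Q)q_E - (137q_E). Setting ∂π_E/∂q_E = 0: 203 - 6q_E - 3(q_R) = 0.
Rigel's profit: π_R = (340 - 3Q)q_R - (89q_R). Setting ∂π_R/∂q_R = 0: 251 - 6q_R - 3(q_E) = 0.
So q_E = (203 - 3q_R)/6 and q_R = (251 - 3q_E)/6.
Solving the pair: q_E = 155/9, q_R = 299/9.
Total output Q = 155/9 + 299/9 = 454/9.

50.44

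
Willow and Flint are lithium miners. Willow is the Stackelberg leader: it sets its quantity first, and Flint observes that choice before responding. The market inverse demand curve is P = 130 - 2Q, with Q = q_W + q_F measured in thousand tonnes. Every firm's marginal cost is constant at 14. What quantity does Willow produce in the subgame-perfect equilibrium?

29

Solve by backward induction. Given q_W, the follower Flint maximises π_F = (130 - 2q_W - 2q_F)q_F - 14q_F.
Setting the follower's marginal profit to zero, 116 - 2q_W - 4q_F = 0, i.e. q_F = (116 - 2q_W)/4.
Willow substitutes q_F(q_W) into its own profit: π_W = q_W(130 - 2q_W - (116 - 2q_W)/2) - 14q_W = (72 - q_W)q_W - 14q_W.
Maximising: ∂π_W/∂q_W = 58 - 2q_W = 0, giving q_W = 29.
Then q_F = (116 - 2·29)/4 = 29/2.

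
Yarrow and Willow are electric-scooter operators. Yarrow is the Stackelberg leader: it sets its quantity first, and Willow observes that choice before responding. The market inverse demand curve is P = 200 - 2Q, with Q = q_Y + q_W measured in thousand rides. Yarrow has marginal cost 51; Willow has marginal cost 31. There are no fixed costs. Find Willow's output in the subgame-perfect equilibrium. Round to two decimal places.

The follower Willow best-responds to any q_Y: π_W = (200 - 2Q)q_W - 31q_W.
∂π_W/∂q_W = 169 - 2q_Y - 4q_W = 0 gives the reaction function q_W = (169 - 2q_Y)/4.
The leader anticipates this reaction. Substituting into P = 200 - 2Q gives P = 231/2 - q_Y, so π_Y = (231/2 - q_Y)q_Y - 51q_Y.
The leader's first-order condition 129/2 - 2q_Y = 0 yields q_Y = 129/4.
Then q_W = (169 - 2·(129/4))/4 = 209/8.

26.13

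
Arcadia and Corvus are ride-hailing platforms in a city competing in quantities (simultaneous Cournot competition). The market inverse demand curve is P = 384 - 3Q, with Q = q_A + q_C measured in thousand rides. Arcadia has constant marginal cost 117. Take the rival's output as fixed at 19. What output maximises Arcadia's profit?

With the rival's output fixed at 19, Arcadia's profit is π_A = (384 - 3·19 - 3q_A)q_A - (117q_A) = (327 - 3q_A)q_A - (117q_A).
∂π_A/∂q_A = 210 - 6q_A = 0, so q_A = 35.

35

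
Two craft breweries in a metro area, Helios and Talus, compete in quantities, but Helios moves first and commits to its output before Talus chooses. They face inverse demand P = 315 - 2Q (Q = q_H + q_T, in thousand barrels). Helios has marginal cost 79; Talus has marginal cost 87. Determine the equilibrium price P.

Solve by backward induction. Given q_H, the follower Talus maximises π_T = (315 - 2q_H - 2q_T)q_T - 87q_T.
Setting the follower's marginal profit to zero, 228 - 2q_H - 4q_T = 0, i.e. q_T = (228 - 2q_H)/4.
Helios substitutes q_T(q_H) into its own profit: π_H = q_H(315 - 2q_H - (228 - 2q_H)/2) - 79q_H = (201 - q_H)q_H - 79q_H.
Maximising: ∂π_H/∂q_H = 122 - 2q_H = 0, giving q_H = 61.
Then q_T = (228 - 2·61)/4 = 53/2.
Total output Q = 175/2, so price P = 315 - 2·(175/2) = 140.

140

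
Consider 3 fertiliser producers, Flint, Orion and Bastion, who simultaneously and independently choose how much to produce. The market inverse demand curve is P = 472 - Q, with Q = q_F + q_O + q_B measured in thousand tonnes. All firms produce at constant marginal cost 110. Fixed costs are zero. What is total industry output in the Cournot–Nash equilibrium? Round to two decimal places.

271.50

Each firm earns π_i = (472 - Q)q_i - 110q_i.
Setting ∂π_i/∂q_i = 0 with rivals' quantities fixed: 362 - 2q_i - Σ_{j≠i} q_j = 0.
By symmetry each firm produces the same amount; substituting Σ_{j≠i} q_j = 2q_i yields q_i = 362/4 = 181/2.
Total output Q = 181/2 + 181/2 + 181/2 = 543/2.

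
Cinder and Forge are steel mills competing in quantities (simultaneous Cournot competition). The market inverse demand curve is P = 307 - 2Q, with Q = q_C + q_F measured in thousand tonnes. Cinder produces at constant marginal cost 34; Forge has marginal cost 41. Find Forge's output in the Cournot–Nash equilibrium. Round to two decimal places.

43.17

Cinder's profit: π_C = (307 - 2Q)q_C - (34q_C). Setting ∂π_C/∂q_C = 0: 273 - 4q_C - 2(q_F) = 0.
Forge's first-order condition: 266 - 4q_F - 2(q_C) = 0.
Best responses: q_C = (273 - 2q_F)/4, q_F = (266 - 2q_C)/4.
Solving the pair: q_C = 140/3, q_F = 259/6.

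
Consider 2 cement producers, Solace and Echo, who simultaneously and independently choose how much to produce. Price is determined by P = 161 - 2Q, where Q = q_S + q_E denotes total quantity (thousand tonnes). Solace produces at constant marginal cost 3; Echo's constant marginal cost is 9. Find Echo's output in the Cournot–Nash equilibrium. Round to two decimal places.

Solace's profit: π_S = (161 - 2Q)q_S - (3q_S). Setting ∂π_S/∂q_S = 0: 158 - 4q_S - 2(q_E) = 0.
Echo's first-order condition: 152 - 4q_E - 2(q_S) = 0.
Best responses: q_S = (158 - 2q_E)/4, q_E = (152 - 2q_S)/4.
Solving the pair: q_S = 82/3, q_E = 73/3.

24.33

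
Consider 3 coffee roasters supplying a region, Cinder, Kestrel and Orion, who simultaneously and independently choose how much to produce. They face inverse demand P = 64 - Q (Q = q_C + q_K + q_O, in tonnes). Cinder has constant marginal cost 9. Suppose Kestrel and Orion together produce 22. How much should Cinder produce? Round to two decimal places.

16.50

With rivals' combined output fixed at 22, Cinder's profit is π_C = (64 - 22 - q_C)q_C - (9q_C) = (42 - q_C)q_C - (9q_C).
∂π_C/∂q_C = 33 - 2q_C = 0, so q_C = 33/2.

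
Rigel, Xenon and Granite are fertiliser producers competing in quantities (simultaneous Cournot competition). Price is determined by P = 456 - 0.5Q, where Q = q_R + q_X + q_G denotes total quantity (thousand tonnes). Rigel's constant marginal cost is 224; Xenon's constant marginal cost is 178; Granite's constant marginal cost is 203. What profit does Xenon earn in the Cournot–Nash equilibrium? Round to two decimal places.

Rigel's profit: π_R = (456 - 0.5Q)q_R - (224q_R). Setting ∂π_R/∂q_R = 0: 232 - q_R - (1/2)(q_X + q_G) = 0.
Xenon's profit: π_X = (456 - 0.5Q)q_X - (178q_X). Setting ∂π_X/∂q_X = 0: 278 - q_X - (1/2)(q_R + q_G) = 0.
Granite's profit: π_G = (456 - 0.5Q)q_G - (203q_G). Setting ∂π_G/∂q_G = 0: 253 - q_G - (1/2)(q_R + q_X) = 0.
Adding the 3 conditions: 763 − Q − Q = 0, i.e. Q = 763/2.
Back-substituting: q_R = (232 − 763/4)/(1/2) = 165/2, q_X = (278 − 763/4)/(1/2) = 349/2, q_G = (253 − 763/4)/(1/2) = 249/2.
Price P = 456 - (1/2)·(763/2) = 1061/4.
Xenon's profit: (1061/4 - 178)·(349/2) = 15225.1250.

15225.13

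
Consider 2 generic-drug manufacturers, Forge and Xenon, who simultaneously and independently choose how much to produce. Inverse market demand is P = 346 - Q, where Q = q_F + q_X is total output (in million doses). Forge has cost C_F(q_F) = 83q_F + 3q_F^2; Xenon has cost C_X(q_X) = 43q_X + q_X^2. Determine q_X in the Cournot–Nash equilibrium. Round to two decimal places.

69.71

Forge's profit: π_F = (346 - Q)q_F - (83q_F + 3q_F²). Setting ∂π_F/∂q_F = 0: 263 - 8q_F - (q_X) = 0.
Xenon's first-order condition: 303 - 4q_X - (q_F) = 0.
Best responses: q_F = (263 - q_X)/8, q_X = (303 - q_F)/4.
Solving the pair: q_F = 749/31, q_X = 69.7097.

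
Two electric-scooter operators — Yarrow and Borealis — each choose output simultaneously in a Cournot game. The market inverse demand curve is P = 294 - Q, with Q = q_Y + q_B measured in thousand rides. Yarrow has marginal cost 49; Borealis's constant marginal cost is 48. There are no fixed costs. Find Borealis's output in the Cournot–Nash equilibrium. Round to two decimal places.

Yarrow's profit: π_Y = (294 - Q)q_Y - (49q_Y). Setting ∂π_Y/∂q_Y = 0: 245 - 2q_Y - (q_B) = 0.
Borealis's first-order condition: 246 - 2q_B - (q_Y) = 0.
Best responses: q_Y = (245 - q_B)/2, q_B = (246 - q_Y)/2.
Solving the pair: q_Y = 244/3, q_B = 247/3.

82.33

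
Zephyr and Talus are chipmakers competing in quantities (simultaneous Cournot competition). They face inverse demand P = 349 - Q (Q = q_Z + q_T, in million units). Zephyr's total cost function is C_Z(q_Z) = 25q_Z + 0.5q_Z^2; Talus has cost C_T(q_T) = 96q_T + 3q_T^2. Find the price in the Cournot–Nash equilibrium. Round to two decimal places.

228.39

Zephyr's profit: π_Z = (349 - Q)q_Z - (25q_Z + (1/2)q_Z²). Setting ∂π_Z/∂q_Z = 0: 324 - 3q_Z - (q_T) = 0.
Talus's first-order condition: 253 - 8q_T - (q_Z) = 0.
Rearranging gives the reaction functions q_Z = (324 - q_T)/3 and q_T = (253 - q_Z)/8.
Solving the pair: q_Z = 101.6957, q_T = 435/23.
Total output Q = 120.6087, so price P = 349 - 120.6087 = 228.3913.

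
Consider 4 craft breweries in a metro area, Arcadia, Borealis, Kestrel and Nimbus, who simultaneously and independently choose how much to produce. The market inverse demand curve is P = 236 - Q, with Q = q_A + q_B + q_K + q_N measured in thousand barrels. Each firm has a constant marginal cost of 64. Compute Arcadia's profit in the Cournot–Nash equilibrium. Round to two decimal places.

A representative firm's profit is π_i = q_i(236 - Q) - 64q_i.
Setting ∂π_i/∂q_i = 0 with rivals' quantities fixed: 172 - 2q_i - Σ_{j≠i} q_j = 0.
With identical firms every q_j equals q_i, so Σ_{j≠i} q_j = 3q_i and 172 = 5q_i, giving q_i = 172/5.
Price P = 236 - 688/5 = 492/5.
Arcadia's profit: (492/5 - 64)·(172/5) = 1183.3600.

1183.36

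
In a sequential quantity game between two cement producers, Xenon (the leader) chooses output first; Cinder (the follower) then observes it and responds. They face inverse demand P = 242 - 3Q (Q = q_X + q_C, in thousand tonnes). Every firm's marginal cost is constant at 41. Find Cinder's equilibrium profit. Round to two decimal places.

The follower Cinder best-responds to any q_X: π_C = (242 - 3Q)q_C - 41q_C.
Setting the follower's marginal profit to zero, 201 - 3q_X - 6q_C = 0, i.e. q_C = (201 - 3q_X)/6.
The leader anticipates this reaction. Substituting into P = 242 - 3Q gives P = 283/2 - (3/2)q_X, so π_X = (283/2 - (3/2)q_X)q_X - 41q_X.
Leader FOC: 201/2 - 3q_X = 0, so q_X = 67/2.
Then q_C = (201 - 3·(67/2))/6 = 67/4.
Price P = 242 - 3·(201/4) = 365/4.
Cinder's profit: (365/4 - 41)·(67/4) = 841.6875.

841.69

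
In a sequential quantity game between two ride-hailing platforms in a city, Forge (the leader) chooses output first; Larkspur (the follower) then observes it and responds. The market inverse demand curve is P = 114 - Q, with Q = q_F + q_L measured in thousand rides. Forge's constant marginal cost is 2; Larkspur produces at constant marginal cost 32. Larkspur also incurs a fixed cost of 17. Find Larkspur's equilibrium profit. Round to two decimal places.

Solve by backward induction. Given q_F, the follower Larkspur maximises π_L = (114 - q_F - q_L)q_L - 32q_L.
Setting the follower's marginal profit to zero, 82 - q_F - 2q_L = 0, i.e. q_L = (82 - q_F)/2.
Forge substitutes q_L(q_F) into its own profit: π_F = q_F(114 - q_F - (82 - q_F)/2) - 2q_F = (73 - (1/2)q_F)q_F - 2q_F.
Leader FOC: 71 - q_F = 0, so q_F = 71.
Then q_L = (82 - 71)/2 = 11/2.
Price P = 114 - 153/2 = 75/2.
Larkspur's profit: (75/2 - 32)·(11/2) - 17 = 53/4.

13.25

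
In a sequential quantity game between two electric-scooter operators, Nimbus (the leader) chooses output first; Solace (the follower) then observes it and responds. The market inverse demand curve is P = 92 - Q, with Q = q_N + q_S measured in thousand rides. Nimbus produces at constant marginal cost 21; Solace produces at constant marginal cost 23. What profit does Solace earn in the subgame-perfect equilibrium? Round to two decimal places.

264.06

Solve by backward induction. Given q_N, the follower Solace maximises π_S = (92 - q_N - q_S)q_S - 23q_S.
Follower FOC: 69 - q_N - 2q_S = 0, so q_S(q_N) = (69 - q_N)/2.
The leader anticipates this reaction. Substituting into P = 92 - Q gives P = 115/2 - (1/2)q_N, so π_N = (115/2 - (1/2)q_N)q_N - 21q_N.
Leader FOC: 73/2 - q_N = 0, so q_N = 73/2.
Then q_S = (69 - 73/2)/2 = 65/4.
Price P = 92 - 211/4 = 157/4.
Solace's profit: (157/4 - 23)·(65/4) = 264.0625.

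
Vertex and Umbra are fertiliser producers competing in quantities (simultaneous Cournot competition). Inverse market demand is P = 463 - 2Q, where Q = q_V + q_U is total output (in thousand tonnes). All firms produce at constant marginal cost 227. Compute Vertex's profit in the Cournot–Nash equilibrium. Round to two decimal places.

3094.22

Each firm earns π_i = (463 - 2Q)q_i - 227q_i.
Setting ∂π_i/∂q_i = 0 with rivals' quantities fixed: 236 - 4q_i - 2q_j = 0.
With identical firms every q_j equals q_i, so q_j = q_i and 236 = 6q_i, giving q_i = 118/3.
Price P = 463 - 2·(236/3) = 917/3.
Vertex's profit: (917/3 - 227)·(118/3) = 3094.2222.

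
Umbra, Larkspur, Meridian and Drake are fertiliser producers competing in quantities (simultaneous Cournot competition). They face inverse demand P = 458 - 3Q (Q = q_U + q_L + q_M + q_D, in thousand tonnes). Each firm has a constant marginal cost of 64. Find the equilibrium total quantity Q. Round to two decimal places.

Each firm earns π_i = (458 - 3Q)q_i - 64q_i.
First-order condition (treating rivals' output as given): 394 - 6q_i - 3·Σ_{j≠i} q_j = 0.
By symmetry each firm produces the same amount; substituting Σ_{j≠i} q_j = 3q_i yields q_i = 394/15.
Total output Q = 394/15 + 394/15 + 394/15 + 394/15 = 1576/15.

105.07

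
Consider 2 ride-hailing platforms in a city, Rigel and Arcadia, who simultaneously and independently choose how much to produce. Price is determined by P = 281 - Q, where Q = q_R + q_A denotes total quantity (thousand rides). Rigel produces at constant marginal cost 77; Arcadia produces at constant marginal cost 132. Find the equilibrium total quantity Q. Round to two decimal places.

Rigel's profit: π_R = (281 - Q)q_R - (77q_R). Setting ∂π_R/∂q_R = 0: 204 - 2q_R - (q_A) = 0.
Arcadia's first-order condition: 149 - 2q_A - (q_R) = 0.
So q_R = (204 - q_A)/2 and q_A = (149 - q_R)/2.
Substituting one into the other gives q_R = 259/3 and q_A = 94/3.
Total output Q = 259/3 + 94/3 = 353/3.

117.67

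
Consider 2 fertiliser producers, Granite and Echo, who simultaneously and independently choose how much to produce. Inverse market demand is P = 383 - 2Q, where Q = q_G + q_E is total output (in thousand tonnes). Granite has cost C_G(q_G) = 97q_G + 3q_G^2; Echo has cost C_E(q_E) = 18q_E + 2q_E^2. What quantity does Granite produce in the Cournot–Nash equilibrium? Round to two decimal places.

20.50

Granite's profit: π_G = (383 - 2Q)q_G - (97q_G + 3q_G²). Setting ∂π_G/∂q_G = 0: 286 - 10q_G - 2(q_E) = 0.
Echo's profit: π_E = (383 - 2Q)q_E - (18q_E + 2q_E²). Setting ∂π_E/∂q_E = 0: 365 - 8q_E - 2(q_G) = 0.
So q_G = (286 - 2q_E)/10 and q_E = (365 - 2q_G)/8.
Substituting one into the other gives q_G = 41/2 and q_E = 81/2.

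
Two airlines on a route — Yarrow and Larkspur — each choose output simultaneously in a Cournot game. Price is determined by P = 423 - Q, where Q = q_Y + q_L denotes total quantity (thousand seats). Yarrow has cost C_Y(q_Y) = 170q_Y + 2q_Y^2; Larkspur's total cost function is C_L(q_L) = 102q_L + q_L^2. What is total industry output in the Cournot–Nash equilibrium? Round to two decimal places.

102.78

Yarrow's profit: π_Y = (423 - Q)q_Y - (170q_Y + 2q_Y²). Setting ∂π_Y/∂q_Y = 0: 253 - 6q_Y - (q_L) = 0.
Larkspur's first-order condition: 321 - 4q_L - (q_Y) = 0.
So q_Y = (253 - q_L)/6 and q_L = (321 - q_Y)/4.
Solving the pair: q_Y = 691/23, q_L = 1673/23.
Total output Q = 691/23 + 1673/23 = 102.7826.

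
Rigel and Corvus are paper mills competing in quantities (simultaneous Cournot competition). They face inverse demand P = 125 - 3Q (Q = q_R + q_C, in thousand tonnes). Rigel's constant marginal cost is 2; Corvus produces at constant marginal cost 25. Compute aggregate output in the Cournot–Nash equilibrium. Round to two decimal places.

24.78

Rigel's profit: π_R = (125 - 3Q)q_R - (2q_R). Setting ∂π_R/∂q_R = 0: 123 - 6q_R - 3(q_C) = 0.
Corvus's first-order condition: 100 - 6q_C - 3(q_R) = 0.
Best responses: q_R = (123 - 3q_C)/6, q_C = (100 - 3q_R)/6.
Substituting one into the other gives q_R = 146/9 and q_C = 77/9.
Total output Q = 146/9 + 77/9 = 223/9.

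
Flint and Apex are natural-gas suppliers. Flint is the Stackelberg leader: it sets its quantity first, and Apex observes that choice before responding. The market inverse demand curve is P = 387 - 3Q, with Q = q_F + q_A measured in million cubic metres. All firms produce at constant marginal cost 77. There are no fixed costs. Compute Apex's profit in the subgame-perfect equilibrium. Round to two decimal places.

Solve by backward induction. Given q_F, the follower Apex maximises π_A = (387 - 3q_F - 3q_A)q_A - 77q_A.
Setting the follower's marginal profit to zero, 310 - 3q_F - 6q_A = 0, i.e. q_A = (310 - 3q_F)/6.
Flint substitutes q_A(q_F) into its own profit: π_F = q_F(387 - 3q_F - (310 - 3q_F)/2) - 77q_F = (232 - (3/2)q_F)q_F - 77q_F.
Leader FOC: 155 - 3q_F = 0, so q_F = 155/3.
Then q_A = (310 - 3·(155/3))/6 = 155/6.
Price P = 387 - 3·(155/2) = 309/2.
Apex's profit: (309/2 - 77)·(155/6) = 2002.0833.

2002.08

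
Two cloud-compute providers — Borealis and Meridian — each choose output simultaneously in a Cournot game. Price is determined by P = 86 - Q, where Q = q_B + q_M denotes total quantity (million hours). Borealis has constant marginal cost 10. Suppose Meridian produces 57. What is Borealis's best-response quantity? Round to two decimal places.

With the rival's output fixed at 57, Borealis's profit is π_B = (86 - 57 - q_B)q_B - (10q_B) = (29 - q_B)q_B - (10q_B).
∂π_B/∂q_B = 19 - 2q_B = 0, so q_B = 19/2.

9.50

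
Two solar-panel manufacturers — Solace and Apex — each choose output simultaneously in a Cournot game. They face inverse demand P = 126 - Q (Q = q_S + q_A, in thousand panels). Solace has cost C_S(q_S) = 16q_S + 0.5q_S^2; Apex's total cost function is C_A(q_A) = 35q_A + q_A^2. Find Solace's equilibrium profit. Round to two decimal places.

Solace's profit: π_S = (126 - Q)q_S - (16q_S + (1/2)q_S²). Setting ∂π_S/∂q_S = 0: 110 - 3q_S - (q_A) = 0.
Apex's first-order condition: 91 - 4q_A - (q_S) = 0.
Rearranging gives the reaction functions q_S = (110 - q_A)/3 and q_A = (91 - q_S)/4.
Substituting one into the other gives q_S = 349/11 and q_A = 163/11.
Price P = 126 - 512/11 = 874/11.
Solace's profit: (874/11)·(349/11) - 16·(349/11) - (1/2)(349/11)² = 1509.9298.

1509.93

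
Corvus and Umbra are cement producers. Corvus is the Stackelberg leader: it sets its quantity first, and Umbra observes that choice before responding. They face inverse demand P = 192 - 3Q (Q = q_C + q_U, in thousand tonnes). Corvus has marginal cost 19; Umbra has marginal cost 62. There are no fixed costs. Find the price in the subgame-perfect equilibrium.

73

Solve by backward induction. Given q_C, the follower Umbra maximises π_U = (192 - 3q_C - 3q_U)q_U - 62q_U.
Setting the follower's marginal profit to zero, 130 - 3q_C - 6q_U = 0, i.e. q_U = (130 - 3q_C)/6.
The leader anticipates this reaction. Substituting into P = 192 - 3Q gives P = 127 - (3/2)q_C, so π_C = (127 - (3/2)q_C)q_C - 19q_C.
Maximising: ∂π_C/∂q_C = 108 - 3q_C = 0, giving q_C = 36.
Then q_U = (130 - 3·36)/6 = 11/3.
Total output Q = 119/3, so price P = 192 - 3·(119/3) = 73.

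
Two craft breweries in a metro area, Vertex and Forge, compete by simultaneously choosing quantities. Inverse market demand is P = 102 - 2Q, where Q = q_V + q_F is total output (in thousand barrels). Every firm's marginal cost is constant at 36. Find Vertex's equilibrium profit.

242

A representative firm's profit is π_i = q_i(102 - 2Q) - 36q_i.
First-order condition (treating rivals' output as given): 66 - 4q_i - 2q_j = 0.
With identical firms every q_j equals q_i, so q_j = q_i and 66 = 6q_i, giving q_i = 11.
Price P = 102 - 2·22 = 58.
Vertex's profit: (58 - 36)·11 = 242.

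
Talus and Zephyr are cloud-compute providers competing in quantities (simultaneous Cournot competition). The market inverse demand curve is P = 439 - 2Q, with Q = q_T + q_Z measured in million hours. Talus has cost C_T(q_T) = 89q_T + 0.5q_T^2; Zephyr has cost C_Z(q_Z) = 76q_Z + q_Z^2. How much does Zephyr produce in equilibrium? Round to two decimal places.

42.88

Talus's profit: π_T = (439 - 2Q)q_T - (89q_T + (1/2)q_T²). Setting ∂π_T/∂q_T = 0: 350 - 5q_T - 2(q_Z) = 0.
Zephyr's profit: π_Z = (439 - 2Q)q_Z - (76q_Z + q_Z²). Setting ∂π_Z/∂q_Z = 0: 363 - 6q_Z - 2(q_T) = 0.
Rearranging gives the reaction functions q_T = (350 - 2q_Z)/5 and q_Z = (363 - 2q_T)/6.
Substituting one into the other gives q_T = 687/13 and q_Z = 1115/26.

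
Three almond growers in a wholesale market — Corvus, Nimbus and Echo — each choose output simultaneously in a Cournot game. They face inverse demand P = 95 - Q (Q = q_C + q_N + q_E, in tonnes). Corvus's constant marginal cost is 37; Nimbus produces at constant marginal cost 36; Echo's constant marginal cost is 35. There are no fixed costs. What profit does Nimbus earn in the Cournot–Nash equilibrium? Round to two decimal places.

Corvus's profit: π_C = (95 - Q)q_C - (37q_C). Setting ∂π_C/∂q_C = 0: 58 - 2q_C - (q_N + q_E) = 0.
Nimbus's first-order condition: 59 - 2q_N - (q_C + q_E) = 0.
Echo's profit: π_E = (95 - Q)q_E - (35q_E). Setting ∂π_E/∂q_E = 0: 60 - 2q_E - (q_C + q_N) = 0.
Summing all 3 equations gives 177 − 4Q = 0, hence Q = 177/4.
Back-substituting: q_C = (58 − 177/4) = 55/4, q_N = (59 − 177/4) = 59/4, q_E = (60 − 177/4) = 63/4.
Price P = 95 - 177/4 = 203/4.
Nimbus's profit: (203/4 - 36)·(59/4) = 217.5625.

217.56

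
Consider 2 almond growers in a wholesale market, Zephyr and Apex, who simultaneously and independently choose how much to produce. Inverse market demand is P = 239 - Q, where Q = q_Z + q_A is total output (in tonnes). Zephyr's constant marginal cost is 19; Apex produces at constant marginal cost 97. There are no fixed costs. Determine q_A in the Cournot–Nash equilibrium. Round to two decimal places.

21.33

Zephyr's profit: π_Z = (239 - Q)q_Z - (19q_Z). Setting ∂π_Z/∂q_Z = 0: 220 - 2q_Z - (q_A) = 0.
Apex's profit: π_A = (239 - Q)q_A - (97q_A). Setting ∂π_A/∂q_A = 0: 142 - 2q_A - (q_Z) = 0.
So q_Z = (220 - q_A)/2 and q_A = (142 - q_Z)/2.
Solving the pair: q_Z = 298/3, q_A = 64/3.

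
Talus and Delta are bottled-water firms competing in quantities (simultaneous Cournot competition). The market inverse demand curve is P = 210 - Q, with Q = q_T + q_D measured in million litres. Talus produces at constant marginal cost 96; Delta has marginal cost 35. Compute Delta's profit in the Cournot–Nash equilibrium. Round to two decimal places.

6188.44

Talus's profit: π_T = (210 - Q)q_T - (96q_T). Setting ∂π_T/∂q_T = 0: 114 - 2q_T - (q_D) = 0.
Delta's profit: π_D = (210 - Q)q_D - (35q_D). Setting ∂π_D/∂q_D = 0: 175 - 2q_D - (q_T) = 0.
Rearranging gives the reaction functions q_T = (114 - q_D)/2 and q_D = (175 - q_T)/2.
Solving the pair: q_T = 53/3, q_D = 236/3.
Price P = 210 - 289/3 = 341/3.
Delta's profit: (341/3 - 35)·(236/3) = 6188.4444.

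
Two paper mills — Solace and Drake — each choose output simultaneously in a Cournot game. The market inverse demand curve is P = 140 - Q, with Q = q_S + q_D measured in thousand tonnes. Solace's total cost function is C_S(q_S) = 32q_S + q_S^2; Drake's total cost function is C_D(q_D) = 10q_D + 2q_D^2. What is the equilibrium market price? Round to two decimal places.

99.57

Solace's profit: π_S = (140 - Q)q_S - (32q_S + q_S²). Setting ∂π_S/∂q_S = 0: 108 - 4q_S - (q_D) = 0.
Drake's first-order condition: 130 - 6q_D - (q_S) = 0.
Best responses: q_S = (108 - q_D)/4, q_D = (130 - q_S)/6.
Solving the pair: q_S = 518/23, q_D = 412/23.
Total output Q = 930/23, so price P = 140 - 930/23 = 99.5652.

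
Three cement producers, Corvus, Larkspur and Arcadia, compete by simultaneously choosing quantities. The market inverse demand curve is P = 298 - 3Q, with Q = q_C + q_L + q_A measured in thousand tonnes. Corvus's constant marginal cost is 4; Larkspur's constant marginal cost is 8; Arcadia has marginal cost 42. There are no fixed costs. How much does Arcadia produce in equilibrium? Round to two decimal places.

Corvus's profit: π_C = (298 - 3Q)q_C - (4q_C). Setting ∂π_C/∂q_C = 0: 294 - 6q_C - 3(q_L + q_A) = 0.
Larkspur's first-order condition: 290 - 6q_L - 3(q_C + q_A) = 0.
Arcadia's profit: π_A = (298 - 3Q)q_A - (42q_A). Setting ∂π_A/∂q_A = 0: 256 - 6q_A - 3(q_C + q_L) = 0.
Summing all 3 equations gives 840 − 12Q = 0, hence Q = 70.
Back-substituting: q_C = (294 − 210)/3 = 28, q_L = (290 − 210)/3 = 80/3, q_A = (256 − 210)/3 = 46/3.

15.33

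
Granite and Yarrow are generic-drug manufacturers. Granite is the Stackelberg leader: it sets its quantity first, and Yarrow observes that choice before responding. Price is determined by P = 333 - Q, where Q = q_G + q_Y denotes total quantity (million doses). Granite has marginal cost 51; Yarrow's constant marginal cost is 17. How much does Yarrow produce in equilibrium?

Solve by backward induction. Given q_G, the follower Yarrow maximises π_Y = (333 - q_G - q_Y)q_Y - 17q_Y.
Follower FOC: 316 - q_G - 2q_Y = 0, so q_Y(q_G) = (316 - q_G)/2.
The leader anticipates this reaction. Substituting into P = 333 - Q gives P = 175 - (1/2)q_G, so π_G = (175 - (1/2)q_G)q_G - 51q_G.
The leader's first-order condition 124 - q_G = 0 yields q_G = 124.
Then q_Y = (316 - 124)/2 = 96.

96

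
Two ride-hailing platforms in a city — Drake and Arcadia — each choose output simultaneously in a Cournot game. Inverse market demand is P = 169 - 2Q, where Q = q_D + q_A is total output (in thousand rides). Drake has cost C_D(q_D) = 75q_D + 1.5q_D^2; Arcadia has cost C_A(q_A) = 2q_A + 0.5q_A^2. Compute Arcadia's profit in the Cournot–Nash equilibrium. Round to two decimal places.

Drake's profit: π_D = (169 - 2Q)q_D - (75q_D + (3/2)q_D²). Setting ∂π_D/∂q_D = 0: 94 - 7q_D - 2(q_A) = 0.
Arcadia's profit: π_A = (169 - 2Q)q_A - (2q_A + (1/2)q_A²). Setting ∂π_A/∂q_A = 0: 167 - 5q_A - 2(q_D) = 0.
Best responses: q_D = (94 - 2q_A)/7, q_A = (167 - 2q_D)/5.
Solving the pair: q_D = 136/31, q_A = 981/31.
Price P = 169 - 2·(1117/31) = 96.9355.
Arcadia's profit: 96.9355·(981/31) - 2·(981/31) - (1/2)(981/31)² = 2503.5406.

2503.54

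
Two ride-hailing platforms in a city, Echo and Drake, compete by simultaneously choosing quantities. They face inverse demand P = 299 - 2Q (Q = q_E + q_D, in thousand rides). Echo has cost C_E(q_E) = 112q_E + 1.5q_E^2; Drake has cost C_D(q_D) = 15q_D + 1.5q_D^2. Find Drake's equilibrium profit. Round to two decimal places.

Echo's profit: π_E = (299 - 2Q)q_E - (112q_E + (3/2)q_E²). Setting ∂π_E/∂q_E = 0: 187 - 7q_E - 2(q_D) = 0.
Drake's first-order condition: 284 - 7q_D - 2(q_E) = 0.
Rearranging gives the reaction functions q_E = (187 - 2q_D)/7 and q_D = (284 - 2q_E)/7.
Solving the pair: q_E = 247/15, q_D = 538/15.
Price P = 299 - 2·(157/3) = 583/3.
Drake's profit: (583/3)·(538/15) - 15·(538/15) - (3/2)(538/15)² = 4502.4622.

4502.46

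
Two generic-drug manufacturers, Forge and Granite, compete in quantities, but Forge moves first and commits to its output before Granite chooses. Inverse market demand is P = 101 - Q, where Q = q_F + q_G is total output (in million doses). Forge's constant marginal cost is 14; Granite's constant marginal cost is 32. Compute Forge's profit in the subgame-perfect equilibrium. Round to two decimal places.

1378.13

Solve by backward induction. Given q_F, the follower Granite maximises π_G = (101 - q_F - q_G)q_G - 32q_G.
Follower FOC: 69 - q_F - 2q_G = 0, so q_G(q_F) = (69 - q_F)/2.
Forge substitutes q_G(q_F) into its own profit: π_F = q_F(101 - q_F - (69 - q_F)/2) - 14q_F = (133/2 - (1/2)q_F)q_F - 14q_F.
The leader's first-order condition 105/2 - q_F = 0 yields q_F = 105/2.
Then q_G = (69 - 105/2)/2 = 33/4.
Price P = 101 - 243/4 = 161/4.
Forge's profit: (161/4 - 14)·(105/2) = 1378.1250.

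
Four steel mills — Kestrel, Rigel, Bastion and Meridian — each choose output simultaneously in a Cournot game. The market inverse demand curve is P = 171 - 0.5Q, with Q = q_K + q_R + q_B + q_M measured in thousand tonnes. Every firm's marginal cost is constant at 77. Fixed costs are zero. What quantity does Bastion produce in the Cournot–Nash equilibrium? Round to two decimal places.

37.60

Each firm earns π_i = (171 - 0.5Q)q_i - 77q_i.
Setting ∂π_i/∂q_i = 0 with rivals' quantities fixed: 94 - q_i - (1/2)·Σ_{j≠i} q_j = 0.
With identical firms every q_j equals q_i, so Σ_{j≠i} q_j = 3q_i and 94 = (5/2)q_i, giving q_i = 188/5.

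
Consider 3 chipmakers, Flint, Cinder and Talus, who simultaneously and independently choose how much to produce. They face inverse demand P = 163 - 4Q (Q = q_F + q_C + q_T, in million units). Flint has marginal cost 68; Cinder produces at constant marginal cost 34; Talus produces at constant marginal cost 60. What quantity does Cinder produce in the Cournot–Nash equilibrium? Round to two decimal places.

Flint's profit: π_F = (163 - 4Q)q_F - (68q_F). Setting ∂π_F/∂q_F = 0: 95 - 8q_F - 4(q_C + q_T) = 0.
Cinder's profit: π_C = (163 - 4Q)q_C - (34q_C). Setting ∂π_C/∂q_C = 0: 129 - 8q_C - 4(q_F + q_T) = 0.
Talus's first-order condition: 103 - 8q_T - 4(q_F + q_C) = 0.
Adding the 3 first-order conditions: 327 − 16Q = 0, so Q = 327/16.
Back-substituting: q_F = (95 − 327/4)/4 = 53/16, q_C = (129 − 327/4)/4 = 189/16, q_T = (103 − 327/4)/4 = 85/16.

11.81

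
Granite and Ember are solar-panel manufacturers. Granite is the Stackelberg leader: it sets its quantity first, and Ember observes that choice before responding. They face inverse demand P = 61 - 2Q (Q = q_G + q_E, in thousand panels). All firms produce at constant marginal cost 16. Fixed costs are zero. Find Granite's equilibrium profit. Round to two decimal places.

The follower Ember best-responds to any q_G: π_E = (61 - 2Q)q_E - 16q_E.
Setting the follower's marginal profit to zero, 45 - 2q_G - 4q_E = 0, i.e. q_E = (45 - 2q_G)/4.
Granite substitutes q_E(q_G) into its own profit: π_G = q_G(61 - 2q_G - (45 - 2q_G)/2) - 16q_G = (77/2 - q_G)q_G - 16q_G.
Leader FOC: 45/2 - 2q_G = 0, so q_G = 45/4.
Then q_E = (45 - 2·(45/4))/4 = 45/8.
Price P = 61 - 2·(135/8) = 109/4.
Granite's profit: (109/4 - 16)·(45/4) = 126.5625.

126.56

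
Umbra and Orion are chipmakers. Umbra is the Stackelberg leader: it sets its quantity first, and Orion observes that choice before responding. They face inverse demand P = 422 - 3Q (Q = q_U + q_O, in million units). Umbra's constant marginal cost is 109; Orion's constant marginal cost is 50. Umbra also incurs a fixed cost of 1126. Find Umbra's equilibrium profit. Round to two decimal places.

1562.17

Solve by backward induction. Given q_U, the follower Orion maximises π_O = (422 - 3q_U - 3q_O)q_O - 50q_O.
Setting the follower's marginal profit to zero, 372 - 3q_U - 6q_O = 0, i.e. q_O = (372 - 3q_U)/6.
The leader anticipates this reaction. Substituting into P = 422 - 3Q gives P = 236 - (3/2)q_U, so π_U = (236 - (3/2)q_U)q_U - 109q_U.
Leader FOC: 127 - 3q_U = 0, so q_U = 127/3.
Then q_O = (372 - 3·(127/3))/6 = 245/6.
Price P = 422 - 3·(499/6) = 345/2.
Umbra's profit: (345/2 - 109)·(127/3) - 1126 = 1562.1667.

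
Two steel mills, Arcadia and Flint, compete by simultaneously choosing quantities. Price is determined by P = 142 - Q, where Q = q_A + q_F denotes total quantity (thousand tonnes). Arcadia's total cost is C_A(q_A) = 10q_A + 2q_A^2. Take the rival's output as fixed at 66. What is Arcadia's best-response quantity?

11

With the rival's output fixed at 66, Arcadia's profit is π_A = (142 - 66 - q_A)q_A - (10q_A + 2q_A²) = (76 - q_A)q_A - (10q_A + 2q_A²).
∂π_A/∂q_A = 66 - 6q_A = 0, so q_A = 11.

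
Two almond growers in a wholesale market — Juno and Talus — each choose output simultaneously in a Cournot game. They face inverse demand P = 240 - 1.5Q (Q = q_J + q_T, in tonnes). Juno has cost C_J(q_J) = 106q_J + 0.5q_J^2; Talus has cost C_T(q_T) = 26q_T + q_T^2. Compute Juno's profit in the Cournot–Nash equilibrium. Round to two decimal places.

Juno's profit: π_J = (240 - 1.5Q)q_J - (106q_J + (1/2)q_J²). Setting ∂π_J/∂q_J = 0: 134 - 4q_J - (3/2)(q_T) = 0.
Talus's profit: π_T = (240 - 1.5Q)q_T - (26q_T + q_T²). Setting ∂π_T/∂q_T = 0: 214 - 5q_T - (3/2)(q_J) = 0.
Best responses: q_J = (134 - (3/2)q_T)/4, q_T = (214 - (3/2)q_J)/5.
Substituting one into the other gives q_J = 1396/71 and q_T = 36.9014.
Price P = 240 - (3/2)·56.5634 = 155.1549.
Juno's profit: 155.1549·(1396/71) - 106·(1396/71) - (1/2)(1396/71)² = 773.1863.

773.19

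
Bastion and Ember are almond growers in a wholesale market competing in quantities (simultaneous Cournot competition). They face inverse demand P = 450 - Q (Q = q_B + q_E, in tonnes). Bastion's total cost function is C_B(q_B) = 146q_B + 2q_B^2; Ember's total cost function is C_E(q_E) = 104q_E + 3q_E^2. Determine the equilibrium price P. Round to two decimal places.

Bastion's profit: π_B = (450 - Q)q_B - (146q_B + 2q_B²). Setting ∂π_B/∂q_B = 0: 304 - 6q_B - (q_E) = 0.
Ember's profit: π_E = (450 - Q)q_E - (104q_E + 3q_E²). Setting ∂π_E/∂q_E = 0: 346 - 8q_E - (q_B) = 0.
Rearranging gives the reaction functions q_B = (304 - q_E)/6 and q_E = (346 - q_B)/8.
Substituting one into the other gives q_B = 44.3830 and q_E = 1772/47.
Total output Q = 82.0851, so price P = 450 - 82.0851 = 367.9149.

367.91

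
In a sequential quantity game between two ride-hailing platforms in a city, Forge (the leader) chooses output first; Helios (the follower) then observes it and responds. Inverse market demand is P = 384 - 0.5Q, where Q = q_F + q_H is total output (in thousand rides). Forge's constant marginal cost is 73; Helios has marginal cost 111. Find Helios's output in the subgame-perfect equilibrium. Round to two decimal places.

The follower Helios best-responds to any q_F: π_H = (384 - 0.5Q)q_H - 111q_H.
Follower FOC: 273 - (1/2)q_F - q_H = 0, so q_H(q_F) = (273 - (1/2)q_F).
Forge substitutes q_H(q_F) into its own profit: π_F = q_F(384 - (1/2)q_F - (273 - (1/2)q_F)/2) - 73q_F = (495/2 - (1/4)q_F)q_F - 73q_F.
Maximising: ∂π_F/∂q_F = 349/2 - (1/2)q_F = 0, giving q_F = 349.
Then q_H = (273 - (1/2)·349) = 197/2.

98.50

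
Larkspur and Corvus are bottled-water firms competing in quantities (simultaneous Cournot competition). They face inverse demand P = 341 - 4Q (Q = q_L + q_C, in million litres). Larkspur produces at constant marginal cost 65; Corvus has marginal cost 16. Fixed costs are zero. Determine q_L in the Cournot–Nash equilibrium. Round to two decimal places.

18.92

Larkspur's profit: π_L = (341 - 4Q)q_L - (65q_L). Setting ∂π_L/∂q_L = 0: 276 - 8q_L - 4(q_C) = 0.
Corvus's profit: π_C = (341 - 4Q)q_C - (16q_C). Setting ∂π_C/∂q_C = 0: 325 - 8q_C - 4(q_L) = 0.
Rearranging gives the reaction functions q_L = (276 - 4q_C)/8 and q_C = (325 - 4q_L)/8.
Substituting one into the other gives q_L = 227/12 and q_C = 187/6.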